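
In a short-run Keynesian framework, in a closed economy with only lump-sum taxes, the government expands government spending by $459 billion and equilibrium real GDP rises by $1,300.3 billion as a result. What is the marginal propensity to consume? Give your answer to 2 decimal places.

0.65

Implied spending multiplier k = ΔY/ΔG = 1,300.3/459 ≈ 2.8329.
Since k = 1/(1 − MPC), MPC = 1 − 1/k = 1 − ΔG/ΔY = 1 − 459/1,300.3 ≈ 0.65.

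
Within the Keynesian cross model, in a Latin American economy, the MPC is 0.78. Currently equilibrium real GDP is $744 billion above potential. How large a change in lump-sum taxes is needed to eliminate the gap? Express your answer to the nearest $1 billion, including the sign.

Spending multiplier = 1/(1 − MPC) = 1/(1 − 0.78) = 1/0.22 ≈ 4.545.
Tax multiplier = −c·k = −0.78/0.22 ≈ −3.545. Need ΔY = −$744 billion, so ΔT = ΔY/(−c·k) = −(−$744 billion) × 0.22 / 0.78 ≈ +$210 billion.
The government should raise lump-sum taxes by $210 billion.

+$210 billion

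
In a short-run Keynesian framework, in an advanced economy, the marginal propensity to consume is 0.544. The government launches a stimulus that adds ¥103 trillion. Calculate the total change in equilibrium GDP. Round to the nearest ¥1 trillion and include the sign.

Government-spending multiplier = 1/(1 − MPC) = 1/(1 − 0.544) = 1/0.456 ≈ 2.193.
ΔY = k × ΔG = (+¥103 trillion) / 0.456 ≈ +¥226 trillion.

+¥226 trillion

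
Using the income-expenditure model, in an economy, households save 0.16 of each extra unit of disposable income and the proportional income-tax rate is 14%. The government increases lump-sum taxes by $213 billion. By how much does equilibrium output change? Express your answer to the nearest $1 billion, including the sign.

−$645 billion

MPC = 1 − MPS = 1 − 0.16 = 0.84.
A lump-sum tax change of +$213 billion shifts disposable income by −$213 billion; first-round consumption changes by −c × ΔT = −0.84 × (+$213 billion) = −$178.92 billion.
Expenditure multiplier = 1/(1 − c(1−t)) = 1/(1 − 0.84×0.86) = 1/0.2776 ≈ 3.602.
The tax multiplier is −c × k ≈ −3.026, so ΔY = k × (−c·ΔT) = (−$178.92 billion) / 0.2776 ≈ −$645 billion.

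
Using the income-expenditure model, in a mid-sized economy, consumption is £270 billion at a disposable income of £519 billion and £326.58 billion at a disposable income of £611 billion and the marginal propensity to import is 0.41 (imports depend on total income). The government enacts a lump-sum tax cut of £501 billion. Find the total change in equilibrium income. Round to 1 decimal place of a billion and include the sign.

MPC = ΔC/ΔYd = (326.58 − 270)/(611 − 519) = 56.58/92 = 0.615.
A lump-sum tax change of −£501 billion shifts disposable income by +£501 billion; first-round consumption changes by −c × ΔT = −0.615 × (−£501 billion) = +£308.115 billion.
Expenditure multiplier = 1/(1 − c + m) = 1/(1 − 0.615 + 0.41) = 1/0.795 ≈ 1.258.
The tax multiplier is −c × k ≈ −0.774, so ΔY = k × (−c·ΔT) = (+£308.115 billion) / 0.795 ≈ +£387.6 billion.

+£387.6 billion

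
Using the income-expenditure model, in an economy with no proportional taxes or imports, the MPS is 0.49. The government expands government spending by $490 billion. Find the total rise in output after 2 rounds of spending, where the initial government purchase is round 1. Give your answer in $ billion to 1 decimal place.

$739.9 billion

MPC = 1 − MPS = 1 − 0.49 = 0.51.
Round 1 adds ΔG = $490 billion; each later round is MPC = 0.51 times the previous.
After 2 rounds: 490 + 249.9 = ΔG·(1 − c^2)/(1 − c) = 490 × (1 − 0.2601)/0.49 = $739.9 billion.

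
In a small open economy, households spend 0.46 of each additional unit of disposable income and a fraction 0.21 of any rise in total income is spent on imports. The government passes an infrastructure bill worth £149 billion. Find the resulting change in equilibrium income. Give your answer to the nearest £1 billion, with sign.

+£199 billion

Government-spending multiplier = 1/(1 − c + m) = 1/(1 − 0.46 + 0.21) = 1/0.75 ≈ 1.333.
ΔY = k × ΔG = (+£149 billion) / 0.75 ≈ +£199 billion.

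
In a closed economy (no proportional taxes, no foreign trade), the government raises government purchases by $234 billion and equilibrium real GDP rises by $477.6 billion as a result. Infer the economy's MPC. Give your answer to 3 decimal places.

Implied spending multiplier k = ΔY/ΔG = 477.6/234 ≈ 2.041.
Since k = 1/(1 − MPC), MPC = 1 − 1/k = 1 − ΔG/ΔY = 1 − 234/477.6 ≈ 0.510.

0.510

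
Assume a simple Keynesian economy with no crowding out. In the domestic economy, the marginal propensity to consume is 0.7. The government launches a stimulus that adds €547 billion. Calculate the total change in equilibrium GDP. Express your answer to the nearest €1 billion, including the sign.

Expenditure multiplier = 1/(1 − MPC) = 1/(1 − 0.7) = 1/0.3 ≈ 3.333.
ΔY = k × ΔG = (+€547 billion) / 0.3 ≈ +€1,823 billion.

+€1,823 billion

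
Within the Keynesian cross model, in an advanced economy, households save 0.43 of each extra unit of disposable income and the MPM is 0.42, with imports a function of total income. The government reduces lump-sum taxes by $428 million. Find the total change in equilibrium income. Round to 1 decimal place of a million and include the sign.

+$287.0 million

MPC = 1 − MPS = 1 − 0.43 = 0.57.
A lump-sum tax change of −$428 million shifts disposable income by +$428 million; first-round consumption changes by −c × ΔT = −0.57 × (−$428 million) = +$243.96 million.
Expenditure multiplier = 1/(1 − c + m) = 1/(1 − 0.57 + 0.42) = 1/0.85 ≈ 1.176.
The tax multiplier is −c × k ≈ −0.671, so ΔY = k × (−c·ΔT) = (+$243.96 million) / 0.85 ≈ +$287 million.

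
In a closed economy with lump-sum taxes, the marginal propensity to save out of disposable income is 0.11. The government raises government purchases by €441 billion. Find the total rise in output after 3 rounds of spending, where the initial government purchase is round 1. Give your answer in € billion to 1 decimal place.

€1,182.8 billion

MPC = 1 − MPS = 1 − 0.11 = 0.89.
Round 1 adds ΔG = €441 billion; each later round is MPC = 0.89 times the previous.
After 3 rounds: 441 + 392.49 + 349.3161 = ΔG·(1 − c^3)/(1 − c) = 441 × (1 − 0.704969)/0.11 ≈ €1,182.8 billion.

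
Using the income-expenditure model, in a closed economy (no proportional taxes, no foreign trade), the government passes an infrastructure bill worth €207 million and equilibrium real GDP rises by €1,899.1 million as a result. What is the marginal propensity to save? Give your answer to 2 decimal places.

0.11

Implied spending multiplier k = ΔY/ΔG = 1,899.1/207 ≈ 9.1744.
Since k = 1/(1 − MPC), MPC = 1 − 1/k = 1 − ΔG/ΔY = 1 − 207/1,899.1 ≈ 0.89.
MPS = 1 − MPC = 0.11.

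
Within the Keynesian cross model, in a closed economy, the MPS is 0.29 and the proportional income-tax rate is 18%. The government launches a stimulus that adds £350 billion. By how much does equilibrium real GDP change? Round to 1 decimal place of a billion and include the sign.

+£837.7 billion

MPC = 1 − MPS = 1 − 0.29 = 0.71.
Spending multiplier = 1/(1 − c(1−t)) = 1/(1 − 0.71×0.82) = 1/0.4178 ≈ 2.393.
ΔY = k × ΔG = (+£350 billion) / 0.4178 ≈ +£837.7 billion.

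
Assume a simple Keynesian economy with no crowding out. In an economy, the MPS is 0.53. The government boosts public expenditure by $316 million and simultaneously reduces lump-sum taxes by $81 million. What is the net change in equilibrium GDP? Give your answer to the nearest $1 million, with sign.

+$668 million

MPC = 1 − MPS = 1 − 0.53 = 0.47.
Expenditure multiplier = 1/(1 − MPC) = 1/(1 − 0.47) = 1/0.53 ≈ 1.887.
ΔG contributes k·ΔG = (+$316 million) / 0.53 ≈ +$596.2 million.
ΔT of −$81 million changes first-round spending by −c·ΔT = +$38.07 million, contributing k·(−c·ΔT) = (+$38.07 million) / 0.53 ≈ +$71.8 million.
Net ΔY = k(ΔG − c·ΔT) = (+$354.07 million) / 0.53 ≈ +$668 million.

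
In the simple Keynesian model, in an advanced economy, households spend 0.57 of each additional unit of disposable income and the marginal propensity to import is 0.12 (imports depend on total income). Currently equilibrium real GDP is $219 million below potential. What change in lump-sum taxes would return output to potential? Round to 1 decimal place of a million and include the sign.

−$211.3 million

Spending multiplier = 1/(1 − c + m) = 1/(1 − 0.57 + 0.12) = 1/0.55 ≈ 1.818.
Tax multiplier = −c·k = −0.57/0.55 ≈ −1.036. Need ΔY = +$219 million, so ΔT = ΔY/(−c·k) = −(+$219 million) × 0.55 / 0.57 ≈ −$211.3 million.
The government should cut lump-sum taxes by $211.3 million.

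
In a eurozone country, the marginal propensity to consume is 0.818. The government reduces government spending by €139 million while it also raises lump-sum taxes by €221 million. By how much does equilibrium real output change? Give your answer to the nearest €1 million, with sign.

Expenditure multiplier = 1/(1 − MPC) = 1/(1 − 0.818) = 1/0.182 ≈ 5.495.
ΔG contributes k·ΔG = (−€139 million) / 0.182 ≈ −€763.7 million.
ΔT of +€221 million changes first-round spending by −c·ΔT = −€180.778 million, contributing k·(−c·ΔT) = (−€180.778 million) / 0.182 ≈ −€993.3 million.
Net ΔY = k(ΔG − c·ΔT) = (−€319.778 million) / 0.182 ≈ −€1,757 million.

−€1,757 million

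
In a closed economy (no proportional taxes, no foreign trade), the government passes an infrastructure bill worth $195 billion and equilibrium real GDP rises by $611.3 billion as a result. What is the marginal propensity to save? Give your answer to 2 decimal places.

0.32

Implied spending multiplier k = ΔY/ΔG = 611.3/195 ≈ 3.1349.
Since k = 1/(1 − MPC), MPC = 1 − 1/k = 1 − ΔG/ΔY = 1 − 195/611.3 ≈ 0.68.
MPS = 1 − MPC = 0.32.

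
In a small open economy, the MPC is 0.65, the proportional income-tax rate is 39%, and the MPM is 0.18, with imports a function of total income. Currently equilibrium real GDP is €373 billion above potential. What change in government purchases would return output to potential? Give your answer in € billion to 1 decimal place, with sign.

Spending multiplier = 1/(1 − c(1−t) + m) = 1/(1 − 0.65×0.61 + 0.18) = 1/0.7835 ≈ 1.276.
Need ΔY = −€373 billion, so ΔG = ΔY/k = (−€373 billion) × 0.7835 ≈ −€292.2 billion.
The government should cut government purchases by €292.2 billion.

−€292.2 billion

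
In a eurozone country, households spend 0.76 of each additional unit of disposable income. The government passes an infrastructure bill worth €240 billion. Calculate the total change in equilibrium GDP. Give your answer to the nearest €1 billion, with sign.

Government-spending multiplier = 1/(1 − MPC) = 1/(1 − 0.76) = 1/0.24 ≈ 4.167.
ΔY = k × ΔG = (+€240 billion) / 0.24 = +€1,000 billion.

+€1,000 billion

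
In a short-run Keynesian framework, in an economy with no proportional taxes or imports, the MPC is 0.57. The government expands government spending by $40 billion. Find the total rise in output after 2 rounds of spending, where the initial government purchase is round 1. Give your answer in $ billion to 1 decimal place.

$62.8 billion

Round 1 adds ΔG = $40 billion; each later round is MPC = 0.57 times the previous.
After 2 rounds: 40 + 22.8 = ΔG·(1 − c^2)/(1 − c) = 40 × (1 − 0.3249)/0.43 = $62.8 billion.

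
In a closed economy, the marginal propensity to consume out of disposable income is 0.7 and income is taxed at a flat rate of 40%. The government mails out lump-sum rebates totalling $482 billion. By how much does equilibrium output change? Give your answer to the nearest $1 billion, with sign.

A lump-sum tax change of −$482 billion shifts disposable income by +$482 billion; first-round consumption changes by −c × ΔT = −0.7 × (−$482 billion) = +$337.4 billion.
Expenditure multiplier = 1/(1 − c(1−t)) = 1/(1 − 0.7×0.6) = 1/0.58 ≈ 1.724.
The tax multiplier is −c × k ≈ −1.207, so ΔY = k × (−c·ΔT) = (+$337.4 billion) / 0.58 ≈ +$582 billion.

+$582 billion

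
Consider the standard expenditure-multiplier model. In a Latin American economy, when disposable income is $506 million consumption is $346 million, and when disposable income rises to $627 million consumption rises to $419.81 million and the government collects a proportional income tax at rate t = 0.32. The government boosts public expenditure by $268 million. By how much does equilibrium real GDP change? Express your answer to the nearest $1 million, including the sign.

+$458 million

MPC = ΔC/ΔYd = (419.81 − 346)/(627 − 506) = 73.81/121 = 0.61.
Expenditure multiplier = 1/(1 − c(1−t)) = 1/(1 − 0.61×0.68) = 1/0.5852 ≈ 1.709.
ΔY = k × ΔG = (+$268 million) / 0.5852 ≈ +$458 million.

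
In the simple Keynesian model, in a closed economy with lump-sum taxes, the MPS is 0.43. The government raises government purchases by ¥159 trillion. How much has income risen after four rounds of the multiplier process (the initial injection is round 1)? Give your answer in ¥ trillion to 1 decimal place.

¥330.7 trillion

MPC = 1 − MPS = 1 − 0.43 = 0.57.
Round 1 adds ΔG = ¥159 trillion; each later round is MPC = 0.57 times the previous.
After 4 rounds: 159 + 90.63 + 51.6591 + 29.445687 = ΔG·(1 − c^4)/(1 − c) = 159 × (1 − 0.10556001)/0.43 ≈ ¥330.7 trillion.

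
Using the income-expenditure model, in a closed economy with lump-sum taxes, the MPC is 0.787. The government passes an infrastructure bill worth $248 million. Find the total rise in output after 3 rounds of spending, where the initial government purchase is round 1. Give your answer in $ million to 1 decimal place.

Round 1 adds ΔG = $248 million; each later round is MPC = 0.787 times the previous.
After 3 rounds: 248 + 195.176 + 153.603512 = ΔG·(1 − c^3)/(1 − c) = 248 × (1 − 0.487443403)/0.213 ≈ $596.8 million.

$596.8 million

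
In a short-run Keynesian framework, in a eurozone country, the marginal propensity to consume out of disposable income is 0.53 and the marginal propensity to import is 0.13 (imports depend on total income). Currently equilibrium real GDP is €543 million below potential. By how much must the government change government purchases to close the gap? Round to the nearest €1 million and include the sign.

Spending multiplier = 1/(1 − c + m) = 1/(1 − 0.53 + 0.13) = 1/0.6 ≈ 1.667.
Need ΔY = +€543 million, so ΔG = ΔY/k = (+€543 million) × 0.6 ≈ +€326 million.
The government should increase government purchases by €326 million.

+€326 million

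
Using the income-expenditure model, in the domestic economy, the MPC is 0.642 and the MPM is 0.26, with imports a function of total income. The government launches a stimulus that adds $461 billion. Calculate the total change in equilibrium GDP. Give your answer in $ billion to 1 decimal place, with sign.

+$746.0 billion

Spending multiplier = 1/(1 − c + m) = 1/(1 − 0.642 + 0.26) = 1/0.618 ≈ 1.618.
ΔY = k × ΔG = (+$461 billion) / 0.618 ≈ +$746 billion.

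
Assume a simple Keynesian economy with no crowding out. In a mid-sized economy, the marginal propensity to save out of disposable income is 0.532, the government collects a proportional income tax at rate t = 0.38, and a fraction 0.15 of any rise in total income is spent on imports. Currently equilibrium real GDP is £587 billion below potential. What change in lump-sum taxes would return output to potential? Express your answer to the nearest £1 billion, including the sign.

MPC = 1 − MPS = 1 − 0.532 = 0.468.
Spending multiplier = 1/(1 − c(1−t) + m) = 1/(1 − 0.468×0.62 + 0.15) = 1/0.85984 ≈ 1.163.
Tax multiplier = −c·k = −0.468/0.85984 ≈ −0.544. Need ΔY = +£587 billion, so ΔT = ΔY/(−c·k) = −(+£587 billion) × 0.85984 / 0.468 ≈ −£1,078 billion.
The government should cut lump-sum taxes by £1,078 billion.

−£1,078 billion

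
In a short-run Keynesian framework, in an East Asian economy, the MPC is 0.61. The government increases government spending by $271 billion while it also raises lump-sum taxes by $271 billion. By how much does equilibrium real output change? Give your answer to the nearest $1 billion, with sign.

+$271 billion

Expenditure multiplier = 1/(1 − MPC) = 1/(1 − 0.61) = 1/0.39 ≈ 2.564.
ΔG contributes k·ΔG = (+$271 billion) / 0.39 ≈ +$694.9 billion.
ΔT of +$271 billion changes first-round spending by −c·ΔT = −$165.31 billion, contributing k·(−c·ΔT) = (−$165.31 billion) / 0.39 ≈ −$423.9 billion.
With ΔG = ΔT and no other leakages, the balanced-budget multiplier is 1, so ΔY = ΔG = +$271 billion.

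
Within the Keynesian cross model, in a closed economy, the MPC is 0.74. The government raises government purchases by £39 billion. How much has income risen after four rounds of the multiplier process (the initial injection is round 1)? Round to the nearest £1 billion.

Round 1 adds ΔG = £39 billion; each later round is MPC = 0.74 times the previous.
After 4 rounds: 39 + 28.86 + 21.3564 + 15.803736 = ΔG·(1 − c^4)/(1 − c) = 39 × (1 − 0.29986576)/0.26 ≈ £105 billion.

£105 billion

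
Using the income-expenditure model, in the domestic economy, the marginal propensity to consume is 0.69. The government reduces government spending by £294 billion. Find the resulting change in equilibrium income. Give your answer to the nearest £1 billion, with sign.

Expenditure multiplier = 1/(1 − MPC) = 1/(1 − 0.69) = 1/0.31 ≈ 3.226.
ΔY = k × ΔG = (−£294 billion) / 0.31 ≈ −£948 billion.

−£948 billion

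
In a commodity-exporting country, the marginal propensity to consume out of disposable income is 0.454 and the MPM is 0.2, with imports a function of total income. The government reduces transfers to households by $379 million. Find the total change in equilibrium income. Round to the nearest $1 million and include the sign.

−$231 million

The transfer change shifts disposable income by −$379 million, so first-round consumption changes by c·ΔTR = 0.454 × (−$379 million) = −$172.066 million.
Expenditure multiplier = 1/(1 − c + m) = 1/(1 − 0.454 + 0.2) = 1/0.746 ≈ 1.34.
The transfer multiplier is c × k ≈ 0.609, so ΔY = k × (c·ΔTR) = (−$172.066 million) / 0.746 ≈ −$231 million.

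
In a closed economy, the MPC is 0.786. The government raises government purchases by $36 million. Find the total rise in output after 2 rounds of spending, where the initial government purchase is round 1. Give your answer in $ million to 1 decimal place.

Round 1 adds ΔG = $36 million; each later round is MPC = 0.786 times the previous.
After 2 rounds: 36 + 28.296 = ΔG·(1 − c^2)/(1 − c) = 36 × (1 − 0.617796)/0.214 ≈ $64.3 million.

$64.3 million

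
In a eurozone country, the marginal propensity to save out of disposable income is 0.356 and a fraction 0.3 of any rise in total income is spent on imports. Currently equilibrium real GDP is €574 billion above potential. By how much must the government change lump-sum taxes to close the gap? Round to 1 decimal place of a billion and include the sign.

MPC = 1 − MPS = 1 − 0.356 = 0.644.
Spending multiplier = 1/(1 − c + m) = 1/(1 − 0.644 + 0.3) = 1/0.656 ≈ 1.524.
Tax multiplier = −c·k = −0.644/0.656 ≈ −0.982. Need ΔY = −€574 billion, so ΔT = ΔY/(−c·k) = −(−€574 billion) × 0.656 / 0.644 ≈ +€584.7 billion.
The government should raise lump-sum taxes by €584.7 billion.

+€584.7 billion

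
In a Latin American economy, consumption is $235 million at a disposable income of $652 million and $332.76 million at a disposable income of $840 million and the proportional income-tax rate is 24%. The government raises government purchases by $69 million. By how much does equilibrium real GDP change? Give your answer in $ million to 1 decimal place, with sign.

+$114.1 million

MPC = ΔC/ΔYd = (332.76 − 235)/(840 − 652) = 97.76/188 = 0.52.
Government-spending multiplier = 1/(1 − c(1−t)) = 1/(1 − 0.52×0.76) = 1/0.6048 ≈ 1.653.
ΔY = k × ΔG = (+$69 million) / 0.6048 ≈ +$114.1 million.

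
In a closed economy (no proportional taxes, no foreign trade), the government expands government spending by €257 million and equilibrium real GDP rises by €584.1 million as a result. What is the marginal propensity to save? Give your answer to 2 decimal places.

0.44

Implied spending multiplier k = ΔY/ΔG = 584.1/257 ≈ 2.2728.
Since k = 1/(1 − MPC), MPC = 1 − 1/k = 1 − ΔG/ΔY = 1 − 257/584.1 ≈ 0.56.
MPS = 1 − MPC = 0.44.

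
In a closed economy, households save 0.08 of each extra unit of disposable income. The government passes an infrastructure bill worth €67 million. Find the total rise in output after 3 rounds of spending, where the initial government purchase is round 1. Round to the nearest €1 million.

€185 million

MPC = 1 − MPS = 1 − 0.08 = 0.92.
Round 1 adds ΔG = €67 million; each later round is MPC = 0.92 times the previous.
After 3 rounds: 67 + 61.64 + 56.7088 = ΔG·(1 − c^3)/(1 − c) = 67 × (1 − 0.778688)/0.08 ≈ €185 million.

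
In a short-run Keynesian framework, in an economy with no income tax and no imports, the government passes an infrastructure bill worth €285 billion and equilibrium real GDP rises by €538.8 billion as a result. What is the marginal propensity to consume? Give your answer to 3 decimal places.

Implied spending multiplier k = ΔY/ΔG = 538.8/285 ≈ 1.8905.
Since k = 1/(1 − MPC), MPC = 1 − 1/k = 1 − ΔG/ΔY = 1 − 285/538.8 ≈ 0.471.

0.471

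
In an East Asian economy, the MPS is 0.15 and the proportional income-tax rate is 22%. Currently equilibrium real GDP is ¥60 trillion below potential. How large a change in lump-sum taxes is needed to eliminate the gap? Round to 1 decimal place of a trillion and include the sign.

MPC = 1 − MPS = 1 − 0.15 = 0.85.
Spending multiplier = 1/(1 − c(1−t)) = 1/(1 − 0.85×0.78) = 1/0.337 ≈ 2.967.
Tax multiplier = −c·k = −0.85/0.337 ≈ −2.522. Need ΔY = +¥60 trillion, so ΔT = ΔY/(−c·k) = −(+¥60 trillion) × 0.337 / 0.85 ≈ −¥23.8 trillion.
The government should cut lump-sum taxes by ¥23.8 trillion.

−¥23.8 trillion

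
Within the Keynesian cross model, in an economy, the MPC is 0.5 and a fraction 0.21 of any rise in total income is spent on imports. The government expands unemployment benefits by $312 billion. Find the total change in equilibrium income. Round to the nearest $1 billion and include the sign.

+$220 billion

The transfer change shifts disposable income by +$312 billion, so first-round consumption changes by c·ΔTR = 0.5 × (+$312 billion) = +$156 billion.
Expenditure multiplier = 1/(1 − c + m) = 1/(1 − 0.5 + 0.21) = 1/0.71 ≈ 1.408.
The transfer multiplier is c × k ≈ 0.704, so ΔY = k × (c·ΔTR) = (+$156 billion) / 0.71 ≈ +$220 billion.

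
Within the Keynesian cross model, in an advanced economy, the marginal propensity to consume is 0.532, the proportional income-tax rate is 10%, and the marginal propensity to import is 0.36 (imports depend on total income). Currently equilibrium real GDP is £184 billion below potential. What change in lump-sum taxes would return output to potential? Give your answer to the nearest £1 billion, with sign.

Spending multiplier = 1/(1 − c(1−t) + m) = 1/(1 − 0.532×0.9 + 0.36) = 1/0.8812 ≈ 1.135.
Tax multiplier = −c·k = −0.532/0.8812 ≈ −0.604. Need ΔY = +£184 billion, so ΔT = ΔY/(−c·k) = −(+£184 billion) × 0.8812 / 0.532 ≈ −£305 billion.
The government should cut lump-sum taxes by £305 billion.

−£305 billion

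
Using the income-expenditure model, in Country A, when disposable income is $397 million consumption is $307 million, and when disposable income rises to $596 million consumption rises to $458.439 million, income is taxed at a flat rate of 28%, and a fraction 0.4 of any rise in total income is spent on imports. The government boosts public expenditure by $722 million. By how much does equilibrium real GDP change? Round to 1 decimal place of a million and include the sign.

+$847.3 million

MPC = ΔC/ΔYd = (458.439 − 307)/(596 − 397) = 151.439/199 = 0.761.
Expenditure multiplier = 1/(1 − c(1−t) + m) = 1/(1 − 0.761×0.72 + 0.4) = 1/0.85208 ≈ 1.174.
ΔY = k × ΔG = (+$722 million) / 0.85208 ≈ +$847.3 million.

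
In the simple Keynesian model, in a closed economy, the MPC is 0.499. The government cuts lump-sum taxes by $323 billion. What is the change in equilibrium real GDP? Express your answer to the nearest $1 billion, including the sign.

A lump-sum tax change of −$323 billion shifts disposable income by +$323 billion; first-round consumption changes by −c × ΔT = −0.499 × (−$323 billion) = +$161.177 billion.
Expenditure multiplier = 1/(1 − MPC) = 1/(1 − 0.499) = 1/0.501 ≈ 1.996.
The tax multiplier is −c × k ≈ −0.996, so ΔY = k × (−c·ΔT) = (+$161.177 billion) / 0.501 ≈ +$322 billion.

+$322 billion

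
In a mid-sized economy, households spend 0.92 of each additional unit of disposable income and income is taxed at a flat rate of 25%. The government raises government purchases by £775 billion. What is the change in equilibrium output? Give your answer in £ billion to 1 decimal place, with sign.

Expenditure multiplier = 1/(1 − c(1−t)) = 1/(1 − 0.92×0.75) = 1/0.31 ≈ 3.226.
ΔY = k × ΔG = (+£775 billion) / 0.31 = +£2,500 billion.

+£2,500.0 billion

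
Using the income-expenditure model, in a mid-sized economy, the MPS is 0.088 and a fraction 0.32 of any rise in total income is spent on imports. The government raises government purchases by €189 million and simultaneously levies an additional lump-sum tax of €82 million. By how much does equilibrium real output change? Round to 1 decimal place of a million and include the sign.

MPC = 1 − MPS = 1 − 0.088 = 0.912.
Expenditure multiplier = 1/(1 − c + m) = 1/(1 − 0.912 + 0.32) = 1/0.408 ≈ 2.451.
ΔG contributes k·ΔG = (+€189 million) / 0.408 ≈ +€463.2 million.
ΔT of +€82 million changes first-round spending by −c·ΔT = −€74.784 million, contributing k·(−c·ΔT) = (−€74.784 million) / 0.408 ≈ −€183.3 million.
Net ΔY = k(ΔG − c·ΔT) = (+€114.216 million) / 0.408 ≈ +€279.9 million.

+€279.9 million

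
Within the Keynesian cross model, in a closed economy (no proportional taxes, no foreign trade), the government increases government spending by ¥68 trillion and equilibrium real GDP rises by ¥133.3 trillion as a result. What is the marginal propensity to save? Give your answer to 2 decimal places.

Implied spending multiplier k = ΔY/ΔG = 133.3/68 ≈ 1.9603.
Since k = 1/(1 − MPC), MPC = 1 − 1/k = 1 − ΔG/ΔY = 1 − 68/133.3 ≈ 0.49.
MPS = 1 − MPC = 0.51.

0.51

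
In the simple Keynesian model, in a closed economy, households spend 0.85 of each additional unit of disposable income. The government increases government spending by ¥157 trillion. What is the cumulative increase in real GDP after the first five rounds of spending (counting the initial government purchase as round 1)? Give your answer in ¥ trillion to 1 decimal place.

¥582.3 trillion

Round 1 adds ΔG = ¥157 trillion; each later round is MPC = 0.85 times the previous.
After 5 rounds: 157 + 133.45 + 113.4325 + 96.417625 + 81.95498125 = ΔG·(1 − c^5)/(1 − c) = 157 × (1 − 0.4437053125)/0.15 ≈ ¥582.3 trillion.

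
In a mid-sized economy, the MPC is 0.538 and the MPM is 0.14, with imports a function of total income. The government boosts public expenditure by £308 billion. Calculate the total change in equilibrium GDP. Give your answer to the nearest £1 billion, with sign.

Expenditure multiplier = 1/(1 − c + m) = 1/(1 − 0.538 + 0.14) = 1/0.602 ≈ 1.661.
ΔY = k × ΔG = (+£308 billion) / 0.602 ≈ +£512 billion.

+£512 billion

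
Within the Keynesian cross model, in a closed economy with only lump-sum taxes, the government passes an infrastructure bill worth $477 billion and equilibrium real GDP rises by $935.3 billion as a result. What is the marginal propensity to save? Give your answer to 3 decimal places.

0.510

Implied spending multiplier k = ΔY/ΔG = 935.3/477 ≈ 1.9608.
Since k = 1/(1 − MPC), MPC = 1 − 1/k = 1 − ΔG/ΔY = 1 − 477/935.3 ≈ 0.490.
MPS = 1 − MPC = 0.510.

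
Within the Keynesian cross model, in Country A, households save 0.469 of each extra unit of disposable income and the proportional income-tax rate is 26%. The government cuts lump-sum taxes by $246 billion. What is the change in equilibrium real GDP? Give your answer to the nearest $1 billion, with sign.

MPC = 1 − MPS = 1 − 0.469 = 0.531.
A lump-sum tax change of −$246 billion shifts disposable income by +$246 billion; first-round consumption changes by −c × ΔT = −0.531 × (−$246 billion) = +$130.626 billion.
Expenditure multiplier = 1/(1 − c(1−t)) = 1/(1 − 0.531×0.74) = 1/0.60706 ≈ 1.647.
The tax multiplier is −c × k ≈ −0.875, so ΔY = k × (−c·ΔT) = (+$130.626 billion) / 0.60706 ≈ +$215 billion.

+$215 billion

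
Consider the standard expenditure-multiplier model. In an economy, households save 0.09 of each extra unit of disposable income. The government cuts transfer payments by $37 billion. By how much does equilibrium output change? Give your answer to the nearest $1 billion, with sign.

−$374 billion

MPC = 1 − MPS = 1 − 0.09 = 0.91.
The transfer change shifts disposable income by −$37 billion, so first-round consumption changes by c·ΔTR = 0.91 × (−$37 billion) = −$33.67 billion.
Expenditure multiplier = 1/(1 − MPC) = 1/(1 − 0.91) = 1/0.09 ≈ 11.111.
The transfer multiplier is c × k ≈ 10.111, so ΔY = k × (c·ΔTR) = (−$33.67 billion) / 0.09 ≈ −$374 billion.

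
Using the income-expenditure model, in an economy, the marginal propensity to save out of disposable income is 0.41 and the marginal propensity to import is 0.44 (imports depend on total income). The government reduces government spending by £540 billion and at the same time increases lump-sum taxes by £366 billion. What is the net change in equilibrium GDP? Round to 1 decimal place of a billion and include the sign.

−£889.3 billion

MPC = 1 − MPS = 1 − 0.41 = 0.59.
Expenditure multiplier = 1/(1 − c + m) = 1/(1 − 0.59 + 0.44) = 1/0.85 ≈ 1.176.
ΔG contributes k·ΔG = (−£540 billion) / 0.85 ≈ −£635.3 billion.
ΔT of +£366 billion changes first-round spending by −c·ΔT = −£215.94 billion, contributing k·(−c·ΔT) = (−£215.94 billion) / 0.85 ≈ −£254 billion.
Net ΔY = k(ΔG − c·ΔT) = (−£755.94 billion) / 0.85 ≈ −£889.3 billion.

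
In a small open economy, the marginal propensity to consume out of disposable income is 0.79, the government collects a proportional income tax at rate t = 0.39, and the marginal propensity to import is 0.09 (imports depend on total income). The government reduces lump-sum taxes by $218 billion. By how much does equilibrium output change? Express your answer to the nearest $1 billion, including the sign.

+$283 billion

A lump-sum tax change of −$218 billion shifts disposable income by +$218 billion; first-round consumption changes by −c × ΔT = −0.79 × (−$218 billion) = +$172.22 billion.
Expenditure multiplier = 1/(1 − c(1−t) + m) = 1/(1 − 0.79×0.61 + 0.09) = 1/0.6081 ≈ 1.644.
The tax multiplier is −c × k ≈ −1.299, so ΔY = k × (−c·ΔT) = (+$172.22 billion) / 0.6081 ≈ +$283 billion.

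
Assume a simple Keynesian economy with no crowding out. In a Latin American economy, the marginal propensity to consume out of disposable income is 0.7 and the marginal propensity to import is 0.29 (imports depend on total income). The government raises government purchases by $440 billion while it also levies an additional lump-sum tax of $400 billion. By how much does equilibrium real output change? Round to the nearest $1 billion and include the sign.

Expenditure multiplier = 1/(1 − c + m) = 1/(1 − 0.7 + 0.29) = 1/0.59 ≈ 1.695.
ΔG contributes k·ΔG = (+$440 billion) / 0.59 ≈ +$745.8 billion.
ΔT of +$400 billion changes first-round spending by −c·ΔT = −$280 billion, contributing k·(−c·ΔT) = (−$280 billion) / 0.59 ≈ −$474.6 billion.
Net ΔY = k(ΔG − c·ΔT) = (+$160 billion) / 0.59 ≈ +$271 billion.

+$271 billion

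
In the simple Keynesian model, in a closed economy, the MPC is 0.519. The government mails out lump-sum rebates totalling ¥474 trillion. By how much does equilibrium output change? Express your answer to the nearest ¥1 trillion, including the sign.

A lump-sum tax change of −¥474 trillion shifts disposable income by +¥474 trillion; first-round consumption changes by −c × ΔT = −0.519 × (−¥474 trillion) = +¥246.006 trillion.
Expenditure multiplier = 1/(1 − MPC) = 1/(1 − 0.519) = 1/0.481 ≈ 2.079.
The tax multiplier is −c × k ≈ −1.079, so ΔY = k × (−c·ΔT) = (+¥246.006 trillion) / 0.481 ≈ +¥511 trillion.

+¥511 trillion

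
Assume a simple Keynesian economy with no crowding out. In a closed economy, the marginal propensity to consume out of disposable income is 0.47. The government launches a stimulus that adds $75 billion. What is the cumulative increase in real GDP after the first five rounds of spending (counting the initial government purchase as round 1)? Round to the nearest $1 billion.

$138 billion

Round 1 adds ΔG = $75 billion; each later round is MPC = 0.47 times the previous.
After 5 rounds: 75 + 35.25 + 16.5675 + 7.786725 + 3.65976075 = ΔG·(1 − c^5)/(1 − c) = 75 × (1 − 0.0229345007)/0.53 ≈ $138 billion.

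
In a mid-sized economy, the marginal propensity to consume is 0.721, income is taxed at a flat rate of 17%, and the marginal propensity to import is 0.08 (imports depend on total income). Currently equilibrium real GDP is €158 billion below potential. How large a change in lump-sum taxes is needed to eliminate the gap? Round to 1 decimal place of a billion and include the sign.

−€105.5 billion

Spending multiplier = 1/(1 − c(1−t) + m) = 1/(1 − 0.721×0.83 + 0.08) = 1/0.48157 ≈ 2.077.
Tax multiplier = −c·k = −0.721/0.48157 ≈ −1.497. Need ΔY = +€158 billion, so ΔT = ΔY/(−c·k) = −(+€158 billion) × 0.48157 / 0.721 ≈ −€105.5 billion.
The government should cut lump-sum taxes by €105.5 billion.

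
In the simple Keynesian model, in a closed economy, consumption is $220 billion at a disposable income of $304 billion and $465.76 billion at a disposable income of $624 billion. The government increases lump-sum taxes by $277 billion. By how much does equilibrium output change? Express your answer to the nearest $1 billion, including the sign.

−$917 billion

MPC = ΔC/ΔYd = (465.76 − 220)/(624 − 304) = 245.76/320 = 0.768.
A lump-sum tax change of +$277 billion shifts disposable income by −$277 billion; first-round consumption changes by −c × ΔT = −0.768 × (+$277 billion) = −$212.736 billion.
Expenditure multiplier = 1/(1 − MPC) = 1/(1 − 0.768) = 1/0.232 ≈ 4.31.
The tax multiplier is −c × k ≈ −3.31, so ΔY = k × (−c·ΔT) = (−$212.736 billion) / 0.232 ≈ −$917 billion.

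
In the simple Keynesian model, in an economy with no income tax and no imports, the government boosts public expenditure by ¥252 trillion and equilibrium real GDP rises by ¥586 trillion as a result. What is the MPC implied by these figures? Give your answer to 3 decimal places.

Implied spending multiplier k = ΔY/ΔG = 586/252 ≈ 2.3254.
Since k = 1/(1 − MPC), MPC = 1 − 1/k = 1 − ΔG/ΔY = 1 − 252/586 ≈ 0.570.

0.570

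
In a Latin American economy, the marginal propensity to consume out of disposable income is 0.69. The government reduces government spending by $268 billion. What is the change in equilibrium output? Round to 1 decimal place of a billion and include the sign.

Expenditure multiplier = 1/(1 − MPC) = 1/(1 − 0.69) = 1/0.31 ≈ 3.226.
ΔY = k × ΔG = (−$268 billion) / 0.31 ≈ −$864.5 billion.

−$864.5 billion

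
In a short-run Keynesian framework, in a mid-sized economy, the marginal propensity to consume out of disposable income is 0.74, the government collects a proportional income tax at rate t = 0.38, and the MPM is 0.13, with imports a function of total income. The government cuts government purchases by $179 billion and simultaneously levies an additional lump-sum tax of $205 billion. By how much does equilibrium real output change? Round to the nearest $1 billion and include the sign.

Expenditure multiplier = 1/(1 − c(1−t) + m) = 1/(1 − 0.74×0.62 + 0.13) = 1/0.6712 ≈ 1.49.
ΔG contributes k·ΔG = (−$179 billion) / 0.6712 ≈ −$266.7 billion.
ΔT of +$205 billion changes first-round spending by −c·ΔT = −$151.7 billion, contributing k·(−c·ΔT) = (−$151.7 billion) / 0.6712 ≈ −$226 billion.
Net ΔY = k(ΔG − c·ΔT) = (−$330.7 billion) / 0.6712 ≈ −$493 billion.

−$493 billion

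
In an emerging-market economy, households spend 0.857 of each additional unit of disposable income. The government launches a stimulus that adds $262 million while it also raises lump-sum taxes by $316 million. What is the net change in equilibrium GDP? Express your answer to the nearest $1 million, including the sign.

−$62 million

Expenditure multiplier = 1/(1 − MPC) = 1/(1 − 0.857) = 1/0.143 ≈ 6.993.
ΔG contributes k·ΔG = (+$262 million) / 0.143 ≈ +$1,832.2 million.
ΔT of +$316 million changes first-round spending by −c·ΔT = −$270.812 million, contributing k·(−c·ΔT) = (−$270.812 million) / 0.143 ≈ −$1,893.8 million.
Net ΔY = k(ΔG − c·ΔT) = (−$8.812 million) / 0.143 ≈ −$62 million.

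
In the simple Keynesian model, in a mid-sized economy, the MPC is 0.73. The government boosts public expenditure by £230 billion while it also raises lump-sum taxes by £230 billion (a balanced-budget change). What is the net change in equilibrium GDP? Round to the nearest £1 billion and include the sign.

Expenditure multiplier = 1/(1 − MPC) = 1/(1 − 0.73) = 1/0.27 ≈ 3.704.
ΔG contributes k·ΔG = (+£230 billion) / 0.27 ≈ +£851.9 billion.
ΔT of +£230 billion changes first-round spending by −c·ΔT = −£167.9 billion, contributing k·(−c·ΔT) = (−£167.9 billion) / 0.27 ≈ −£621.9 billion.
With ΔG = ΔT and no other leakages, the balanced-budget multiplier is 1, so ΔY = ΔG = +£230 billion.

+£230 billion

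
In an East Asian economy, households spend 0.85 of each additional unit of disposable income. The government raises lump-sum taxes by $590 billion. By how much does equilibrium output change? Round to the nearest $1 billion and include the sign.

A lump-sum tax change of +$590 billion shifts disposable income by −$590 billion; first-round consumption changes by −c × ΔT = −0.85 × (+$590 billion) = −$501.5 billion.
Expenditure multiplier = 1/(1 − MPC) = 1/(1 − 0.85) = 1/0.15 ≈ 6.667.
The tax multiplier is −c × k ≈ −5.667, so ΔY = k × (−c·ΔT) = (−$501.5 billion) / 0.15 ≈ −$3,343 billion.

−$3,343 billion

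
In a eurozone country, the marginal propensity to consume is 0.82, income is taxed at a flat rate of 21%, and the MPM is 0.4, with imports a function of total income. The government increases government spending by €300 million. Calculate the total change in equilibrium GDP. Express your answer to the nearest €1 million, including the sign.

+€399 million

Government-spending multiplier = 1/(1 − c(1−t) + m) = 1/(1 − 0.82×0.79 + 0.4) = 1/0.7522 ≈ 1.329.
ΔY = k × ΔG = (+€300 million) / 0.7522 ≈ +€399 million.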